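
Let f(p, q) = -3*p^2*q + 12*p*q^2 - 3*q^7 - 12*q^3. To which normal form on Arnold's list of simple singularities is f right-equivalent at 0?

D_{8}

The Hessian of f at 0 is [[0, 0], [0, 0]] with rank 0, so corank 2. A Groebner basis of the Jacobian ideal J(f) in C{p,q} is {p^2/7 + q^6 - 4*q^2/7, p^3 - 8*q^3, p*q - 2*q^2}; counting standard monomials gives mu = 8. Corank 2; j^3 = -3*q*(p - 2*q)^2 has shape L^2 M (L != M), so D-series; mu = 8 gives D_8.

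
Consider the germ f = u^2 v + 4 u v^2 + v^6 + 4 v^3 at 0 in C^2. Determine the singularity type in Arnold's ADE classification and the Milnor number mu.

The Hessian of f at 0 has rank 0. Corank 2; j^3 = v*(u + 2*v)^2 has shape L^2 M (L != M), so D-series; mu = 7 gives D_7.

Type D_7, Milnor number mu = 7.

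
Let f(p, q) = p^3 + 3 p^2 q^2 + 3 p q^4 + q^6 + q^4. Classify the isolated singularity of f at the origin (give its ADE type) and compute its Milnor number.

The Hessian of f at 0 is [[0, 0], [0, 0]] with rank 0, so corank 2. A Groebner basis of the Jacobian ideal J(f) in C{p,q} is {p^3, p^2*q, p^2/2 + p*q^2, q^3}; counting standard monomials gives mu = 6. Corank 2; j^3 = p^3 is a perfect cube, so E-series; the 4-jet and mu = 6 give E_6.

Type E6, Milnor number mu = 6.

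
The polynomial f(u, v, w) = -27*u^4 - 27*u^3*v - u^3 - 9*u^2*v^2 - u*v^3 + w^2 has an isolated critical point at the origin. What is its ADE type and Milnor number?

The Hessian of f at 0 has rank 1. Corank 2; j^3 = -u^3 is a perfect cube, so E-series; the 4-jet and mu = 7 give E_7.

Type E_7, Milnor number mu = 7.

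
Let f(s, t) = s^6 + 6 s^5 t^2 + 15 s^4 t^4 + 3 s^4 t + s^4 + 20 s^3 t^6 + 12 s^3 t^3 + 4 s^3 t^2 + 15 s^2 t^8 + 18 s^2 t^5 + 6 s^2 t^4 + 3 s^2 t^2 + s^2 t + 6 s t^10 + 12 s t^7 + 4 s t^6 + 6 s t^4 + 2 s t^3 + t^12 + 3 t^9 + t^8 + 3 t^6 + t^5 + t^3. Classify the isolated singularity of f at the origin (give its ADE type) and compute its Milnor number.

Type D_{4}, Milnor number mu = 4.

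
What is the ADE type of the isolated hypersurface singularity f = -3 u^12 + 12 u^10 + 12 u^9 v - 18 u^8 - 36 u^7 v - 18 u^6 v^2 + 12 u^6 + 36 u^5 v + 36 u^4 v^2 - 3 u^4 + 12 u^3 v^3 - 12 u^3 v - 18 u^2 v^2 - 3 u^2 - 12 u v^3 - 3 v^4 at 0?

A3

The Hessian of f at 0 is [[-6, 0], [0, 0]] with rank 1, so corank 1. A Groebner basis of the Jacobian ideal J(f) in C{u,v} is {v^3, u}; counting standard monomials gives mu = 3. Corank 1: A-series; mu = 3 gives A_3.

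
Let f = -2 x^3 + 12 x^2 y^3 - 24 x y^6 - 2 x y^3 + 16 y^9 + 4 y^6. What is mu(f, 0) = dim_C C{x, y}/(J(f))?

7

The Hessian of f at 0 has rank 0. Corank 2; j^3 = -2*x^3 is a perfect cube, so E-series; the 4-jet and mu = 7 give E_7.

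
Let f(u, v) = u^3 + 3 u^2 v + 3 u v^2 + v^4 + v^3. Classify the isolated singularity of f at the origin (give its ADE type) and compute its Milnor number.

Type E6, Milnor number mu = 6.

The Hessian of f at 0 is [[0, 0], [0, 0]] with rank 0, so corank 2. A Groebner basis of the Jacobian ideal J(f) in C{u,v} is {v^3, u^2 + 2*u*v + v^2}; counting standard monomials gives mu = 6. Corank 2; j^3 = (u + v)^3 is a perfect cube, so E-series; the 4-jet and mu = 6 give E_6.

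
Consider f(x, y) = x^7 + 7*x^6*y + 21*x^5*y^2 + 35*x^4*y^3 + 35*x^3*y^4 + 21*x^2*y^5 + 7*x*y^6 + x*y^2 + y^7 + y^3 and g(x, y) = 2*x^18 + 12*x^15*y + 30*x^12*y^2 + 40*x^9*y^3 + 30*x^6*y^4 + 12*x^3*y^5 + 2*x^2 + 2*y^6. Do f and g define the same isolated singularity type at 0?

The Hessian of f at 0 is [[0, 0], [0, 0]] with rank 0, so corank 2. A Groebner basis of the Jacobian ideal J(f) in C{x,y} is {x^6 + y^2/7, y^3, x*y + y^2}; counting standard monomials gives mu = 8. Corank 2; j^3 = y^2*(x + y) has shape L^2 M (L != M), so D-series; mu = 8 gives D_8. The Hessian of g at 0 is [[4, 0], [0, 0]] with rank 1, so corank 1. A Groebner basis of the Jacobian ideal J(g) in C{x,y} is {y^5, x}; counting standard monomials gives mu = 5. Corank 1: A-series; mu = 5 gives A_5. f is D_8 but g is A_5, hence not right-equivalent.

No.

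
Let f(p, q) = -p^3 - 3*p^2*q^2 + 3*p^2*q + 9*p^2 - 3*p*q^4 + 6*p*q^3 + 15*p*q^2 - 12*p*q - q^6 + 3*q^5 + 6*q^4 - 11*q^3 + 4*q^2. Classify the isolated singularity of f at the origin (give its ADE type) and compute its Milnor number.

Type A_2, Milnor number mu = 2.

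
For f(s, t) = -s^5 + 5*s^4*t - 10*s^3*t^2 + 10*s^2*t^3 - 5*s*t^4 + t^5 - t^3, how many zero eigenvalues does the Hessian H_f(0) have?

2

The Hessian at 0 is [[0, 0], [0, 0]] of rank 0; hence corank 2.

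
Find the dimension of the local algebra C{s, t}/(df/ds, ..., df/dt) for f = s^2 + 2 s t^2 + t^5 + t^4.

4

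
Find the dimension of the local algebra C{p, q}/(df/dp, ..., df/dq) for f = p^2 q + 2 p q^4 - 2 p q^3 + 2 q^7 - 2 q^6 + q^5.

8

The Hessian of f at 0 has rank 0. Corank 2; j^3 = p^2*q has shape L^2 M (L != M), so D-series; mu = 8 gives D_8.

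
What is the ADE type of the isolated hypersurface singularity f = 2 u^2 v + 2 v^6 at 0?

The Hessian of f at 0 is [[0, 0], [0, 0]] with rank 0, so corank 2. A Groebner basis of the Jacobian ideal J(f) in C{u,v} is {u^2/6 + v^5, u^3, u*v}; counting standard monomials gives mu = 7. Corank 2; j^3 = 2*u^2*v has shape L^2 M (L != M), so D-series; mu = 7 gives D_7.

D7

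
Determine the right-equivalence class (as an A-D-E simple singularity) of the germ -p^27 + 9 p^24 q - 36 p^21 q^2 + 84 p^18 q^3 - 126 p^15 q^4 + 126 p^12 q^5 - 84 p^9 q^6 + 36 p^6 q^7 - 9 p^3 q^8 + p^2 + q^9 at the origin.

A_8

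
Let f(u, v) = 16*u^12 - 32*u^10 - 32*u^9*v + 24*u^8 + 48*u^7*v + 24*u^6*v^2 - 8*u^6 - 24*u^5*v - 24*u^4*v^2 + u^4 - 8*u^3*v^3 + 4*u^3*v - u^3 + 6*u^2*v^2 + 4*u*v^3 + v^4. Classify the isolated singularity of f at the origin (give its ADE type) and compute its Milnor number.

Type E6, Milnor number mu = 6.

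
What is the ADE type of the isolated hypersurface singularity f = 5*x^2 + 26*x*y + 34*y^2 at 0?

A_1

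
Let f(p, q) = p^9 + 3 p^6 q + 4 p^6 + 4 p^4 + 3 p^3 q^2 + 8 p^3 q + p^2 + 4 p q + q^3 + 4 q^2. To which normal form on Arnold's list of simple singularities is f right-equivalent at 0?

A2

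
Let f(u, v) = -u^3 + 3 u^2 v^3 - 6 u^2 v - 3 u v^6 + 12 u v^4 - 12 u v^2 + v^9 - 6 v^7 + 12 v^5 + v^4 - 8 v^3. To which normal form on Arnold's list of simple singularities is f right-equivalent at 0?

The Hessian of f at 0 has rank 0. Corank 2; j^3 = -(u + 2*v)^3 is a perfect cube, so E-series; the 4-jet and mu = 6 give E_6.

E_{6}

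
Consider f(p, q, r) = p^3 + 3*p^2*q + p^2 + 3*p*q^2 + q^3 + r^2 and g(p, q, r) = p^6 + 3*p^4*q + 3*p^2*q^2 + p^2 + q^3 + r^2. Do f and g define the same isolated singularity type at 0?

The Hessian of f at 0 has rank 2. Corank 1: A-series; mu = 2 gives A_2. The Hessian of g at 0 has rank 2. Corank 1: A-series; mu = 2 gives A_2. Both have type A_2, hence right-equivalent.

Yes.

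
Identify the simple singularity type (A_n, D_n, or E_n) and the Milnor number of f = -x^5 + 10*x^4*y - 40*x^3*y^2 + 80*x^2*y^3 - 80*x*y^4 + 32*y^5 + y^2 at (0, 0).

Type A_4, Milnor number mu = 4.

The Hessian of f at 0 is [[0, 0], [0, 2]] with rank 1, so corank 1. A Groebner basis of the Jacobian ideal J(f) in C{x,y} is {x^4, y}; counting standard monomials gives mu = 4. Corank 1: A-series; mu = 4 gives A_4.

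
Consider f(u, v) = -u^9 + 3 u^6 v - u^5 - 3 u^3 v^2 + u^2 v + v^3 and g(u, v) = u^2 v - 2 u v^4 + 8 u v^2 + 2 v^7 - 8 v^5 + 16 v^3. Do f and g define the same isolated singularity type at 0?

No.

The Hessian of f at 0 is [[0, 0], [0, 0]] with rank 0, so corank 2. A Groebner basis of the Jacobian ideal J(f) in C{u,v} is {v^3, u^2 + 3*v^2, u*v}; counting standard monomials gives mu = 4. Corank 2; j^3 = v*(u^2 + v^2) splits into three distinct lines over C (the quadratic factor has nonzero discriminant), so D_4. The Hessian of g at 0 is [[0, 0], [0, 0]] with rank 0, so corank 2. A Groebner basis of the Jacobian ideal J(g) in C{u,v} is {u^2/6 + u*v^3 + 16*u*v/3 + 56*v^2/3, -u*v + v^4 - 4*v^2, u^3 - 48*u*v^2 - 128*v^3, u^2*v + 8*u*v^2 + 16*v^3}; counting standard monomials gives mu = 8. Corank 2; j^3 = v*(u + 4*v)^2 has shape L^2 M (L != M), so D-series; mu = 8 gives D_8. f is D_4 but g is D_8, hence not right-equivalent.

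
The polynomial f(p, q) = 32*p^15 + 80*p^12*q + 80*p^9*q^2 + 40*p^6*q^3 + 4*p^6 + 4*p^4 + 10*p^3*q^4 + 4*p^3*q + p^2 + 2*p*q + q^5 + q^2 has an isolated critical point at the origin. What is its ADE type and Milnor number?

The Hessian of f at 0 is [[2, 2], [2, 2]] with rank 1, so corank 1. A Groebner basis of the Jacobian ideal J(f) in C{p,q} is {-p/2 + q^3 - q/2, p^2 - q^2, p*q + q^2}; counting standard monomials gives mu = 4. Corank 1: A-series; mu = 4 gives A_4.

Type A_4, Milnor number mu = 4.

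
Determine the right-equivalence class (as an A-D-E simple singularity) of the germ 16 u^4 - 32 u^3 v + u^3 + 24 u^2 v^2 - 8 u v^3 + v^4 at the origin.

E_{6}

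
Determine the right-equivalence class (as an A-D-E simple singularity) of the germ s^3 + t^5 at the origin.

E8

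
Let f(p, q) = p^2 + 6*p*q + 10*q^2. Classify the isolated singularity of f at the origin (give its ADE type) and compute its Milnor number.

Type A1, Milnor number mu = 1.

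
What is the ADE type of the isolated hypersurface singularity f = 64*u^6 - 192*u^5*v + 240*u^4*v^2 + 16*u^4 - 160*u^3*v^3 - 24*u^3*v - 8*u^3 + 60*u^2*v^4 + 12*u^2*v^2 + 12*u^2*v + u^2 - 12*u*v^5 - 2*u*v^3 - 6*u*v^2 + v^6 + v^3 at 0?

A_{2}

The Hessian of f at 0 is [[2, 0], [0, 0]] with rank 1, so corank 1. A Groebner basis of the Jacobian ideal J(f) in C{u,v} is {v^2, u}; counting standard monomials gives mu = 2. Corank 1: A-series; mu = 2 gives A_2.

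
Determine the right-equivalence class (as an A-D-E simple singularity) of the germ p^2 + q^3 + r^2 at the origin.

The Hessian of f at 0 is [[2, 0, 0], [0, 0, 0], [0, 0, 2]] with rank 2, so corank 1. A Groebner basis of the Jacobian ideal J(f) in C{p,q,r} is {q^2, p, r}; counting standard monomials gives mu = 2. Corank 1: A-series; mu = 2 gives A_2.

A_2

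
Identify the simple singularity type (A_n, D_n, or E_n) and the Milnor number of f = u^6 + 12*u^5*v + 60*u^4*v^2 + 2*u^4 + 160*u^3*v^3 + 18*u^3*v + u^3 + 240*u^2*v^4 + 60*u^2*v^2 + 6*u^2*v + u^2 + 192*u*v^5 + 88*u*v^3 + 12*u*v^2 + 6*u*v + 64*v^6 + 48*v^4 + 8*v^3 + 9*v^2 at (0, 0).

The Hessian of f at 0 is [[2, 6], [6, 18]] with rank 1, so corank 1. A Groebner basis of the Jacobian ideal J(f) in C{u,v} is {v^2, u + 3*v}; counting standard monomials gives mu = 2. Corank 1: A-series; mu = 2 gives A_2.

Type A_{2}, Milnor number mu = 2.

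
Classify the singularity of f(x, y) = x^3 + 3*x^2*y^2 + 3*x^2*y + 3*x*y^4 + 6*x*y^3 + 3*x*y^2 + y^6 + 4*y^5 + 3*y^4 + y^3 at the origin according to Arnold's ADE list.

E8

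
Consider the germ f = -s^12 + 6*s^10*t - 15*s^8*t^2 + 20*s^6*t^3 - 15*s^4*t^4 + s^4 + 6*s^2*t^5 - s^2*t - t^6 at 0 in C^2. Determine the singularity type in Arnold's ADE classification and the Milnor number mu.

Type D7, Milnor number mu = 7.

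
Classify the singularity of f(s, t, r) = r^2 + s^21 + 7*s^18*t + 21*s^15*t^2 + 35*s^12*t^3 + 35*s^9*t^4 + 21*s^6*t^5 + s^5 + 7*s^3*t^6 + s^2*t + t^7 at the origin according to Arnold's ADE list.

D_8

The Hessian of f at 0 has rank 1. Corank 2; j^3 = s^2*t has shape L^2 M (L != M), so D-series; mu = 8 gives D_8.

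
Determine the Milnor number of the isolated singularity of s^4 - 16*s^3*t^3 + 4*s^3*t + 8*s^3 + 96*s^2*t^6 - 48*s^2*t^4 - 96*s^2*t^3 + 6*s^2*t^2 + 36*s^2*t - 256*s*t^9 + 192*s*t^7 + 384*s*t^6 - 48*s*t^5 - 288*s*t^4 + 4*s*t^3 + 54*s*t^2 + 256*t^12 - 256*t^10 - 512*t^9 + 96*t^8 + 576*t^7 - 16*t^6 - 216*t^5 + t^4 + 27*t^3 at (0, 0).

6

The Hessian of f at 0 is [[0, 0], [0, 0]] with rank 0, so corank 2. A Groebner basis of the Jacobian ideal J(f) in C{s,t} is {t^4, s*t^2 + 4*t^3/3, s^2 + 3*s*t + 9*t^2/4}; counting standard monomials gives mu = 6. Corank 2; j^3 = (2*s + 3*t)^3 is a perfect cube, so E-series; the 4-jet and mu = 6 give E_6.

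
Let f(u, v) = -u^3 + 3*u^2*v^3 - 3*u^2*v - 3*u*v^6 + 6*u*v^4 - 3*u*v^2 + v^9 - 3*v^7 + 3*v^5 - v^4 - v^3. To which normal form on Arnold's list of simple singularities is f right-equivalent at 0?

E6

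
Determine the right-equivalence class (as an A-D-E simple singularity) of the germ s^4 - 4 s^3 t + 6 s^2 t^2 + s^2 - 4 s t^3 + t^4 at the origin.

A_{3}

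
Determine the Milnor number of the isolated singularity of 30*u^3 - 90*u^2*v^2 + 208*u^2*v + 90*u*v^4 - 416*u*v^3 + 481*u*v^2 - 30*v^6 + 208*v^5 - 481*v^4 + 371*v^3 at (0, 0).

4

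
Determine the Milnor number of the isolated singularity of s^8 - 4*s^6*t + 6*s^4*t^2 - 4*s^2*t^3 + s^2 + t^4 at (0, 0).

The Hessian of f at 0 has rank 1. Corank 1: A-series; mu = 3 gives A_3.

3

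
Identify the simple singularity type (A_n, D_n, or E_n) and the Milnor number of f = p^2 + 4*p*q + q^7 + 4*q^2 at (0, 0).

Type A6, Milnor number mu = 6.

The Hessian of f at 0 is [[2, 4], [4, 8]] with rank 1, so corank 1. A Groebner basis of the Jacobian ideal J(f) in C{p,q} is {q^6, p + 2*q}; counting standard monomials gives mu = 6. Corank 1: A-series; mu = 6 gives A_6.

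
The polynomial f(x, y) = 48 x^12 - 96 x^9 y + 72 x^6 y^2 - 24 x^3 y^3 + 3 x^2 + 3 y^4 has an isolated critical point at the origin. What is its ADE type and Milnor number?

Type A_{3}, Milnor number mu = 3.

The Hessian of f at 0 is [[6, 0], [0, 0]] with rank 1, so corank 1. A Groebner basis of the Jacobian ideal J(f) in C{x,y} is {y^3, x}; counting standard monomials gives mu = 3. Corank 1: A-series; mu = 3 gives A_3.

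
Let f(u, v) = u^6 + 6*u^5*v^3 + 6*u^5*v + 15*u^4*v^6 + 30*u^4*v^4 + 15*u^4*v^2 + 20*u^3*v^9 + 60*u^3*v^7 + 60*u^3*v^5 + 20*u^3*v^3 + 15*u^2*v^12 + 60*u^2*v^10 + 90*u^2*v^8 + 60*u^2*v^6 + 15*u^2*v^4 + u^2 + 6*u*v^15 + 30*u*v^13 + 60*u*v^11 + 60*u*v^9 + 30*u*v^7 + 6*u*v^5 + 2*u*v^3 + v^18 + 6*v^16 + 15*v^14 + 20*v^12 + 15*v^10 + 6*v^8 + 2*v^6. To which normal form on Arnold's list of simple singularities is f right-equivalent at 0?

The Hessian of f at 0 has rank 1. Corank 1: A-series; mu = 5 gives A_5.

A5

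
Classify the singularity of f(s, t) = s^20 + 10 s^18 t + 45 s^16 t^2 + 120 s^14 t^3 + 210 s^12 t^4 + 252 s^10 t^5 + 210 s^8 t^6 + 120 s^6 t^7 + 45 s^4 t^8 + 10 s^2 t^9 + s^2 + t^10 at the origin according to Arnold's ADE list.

The Hessian of f at 0 has rank 1. Corank 1: A-series; mu = 9 gives A_9.

A9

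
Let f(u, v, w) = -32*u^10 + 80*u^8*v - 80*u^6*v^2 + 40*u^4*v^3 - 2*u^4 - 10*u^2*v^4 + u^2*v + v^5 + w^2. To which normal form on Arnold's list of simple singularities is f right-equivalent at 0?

D_{6}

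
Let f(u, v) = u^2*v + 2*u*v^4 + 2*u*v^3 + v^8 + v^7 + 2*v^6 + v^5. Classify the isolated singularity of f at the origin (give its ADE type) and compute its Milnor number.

Type D_9, Milnor number mu = 9.

The Hessian of f at 0 has rank 0. Corank 2; j^3 = u^2*v has shape L^2 M (L != M), so D-series; mu = 9 gives D_9.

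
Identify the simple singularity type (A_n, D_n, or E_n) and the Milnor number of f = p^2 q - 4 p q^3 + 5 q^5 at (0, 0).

Type D_6, Milnor number mu = 6.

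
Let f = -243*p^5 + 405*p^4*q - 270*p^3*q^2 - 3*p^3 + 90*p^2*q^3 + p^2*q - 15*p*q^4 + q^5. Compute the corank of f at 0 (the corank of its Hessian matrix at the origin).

2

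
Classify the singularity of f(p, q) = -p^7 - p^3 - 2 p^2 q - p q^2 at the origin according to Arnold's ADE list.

D_{8}

The Hessian of f at 0 has rank 0. Corank 2; j^3 = -p*(p + q)^2 has shape L^2 M (L != M), so D-series; mu = 8 gives D_8.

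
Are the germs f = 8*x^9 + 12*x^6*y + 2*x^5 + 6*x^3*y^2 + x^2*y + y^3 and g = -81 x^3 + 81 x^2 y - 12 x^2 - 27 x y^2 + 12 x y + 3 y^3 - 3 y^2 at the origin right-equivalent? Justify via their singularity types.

No.

The Hessian of f at 0 is [[0, 0], [0, 0]] with rank 0, so corank 2. A Groebner basis of the Jacobian ideal J(f) in C{x,y} is {y^3, x^2 + 3*y^2, x*y}; counting standard monomials gives mu = 4. Corank 2; j^3 = y*(x^2 + y^2) splits into three distinct lines over C (the quadratic factor has nonzero discriminant), so D_4. The Hessian of g at 0 is [[-24, 12], [12, -6]] with rank 1, so corank 1. A Groebner basis of the Jacobian ideal J(g) in C{x,y} is {y^2, x - y/2}; counting standard monomials gives mu = 2. Corank 1: A-series; mu = 2 gives A_2. f is D_4 but g is A_2, hence not right-equivalent.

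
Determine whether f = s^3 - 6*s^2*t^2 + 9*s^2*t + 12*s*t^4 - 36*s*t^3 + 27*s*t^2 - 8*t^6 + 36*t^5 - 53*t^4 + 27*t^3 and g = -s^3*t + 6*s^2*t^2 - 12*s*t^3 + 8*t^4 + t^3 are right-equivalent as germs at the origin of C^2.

No.

The Hessian of f at 0 has rank 0. Corank 2; j^3 = (s + 3*t)^3 is a perfect cube, so E-series; the 4-jet and mu = 6 give E_6. The Hessian of g at 0 has rank 0. Corank 2; j^3 = t^3 is a perfect cube, so E-series; the 4-jet and mu = 7 give E_7. f is E_6 but g is E_7, hence not right-equivalent.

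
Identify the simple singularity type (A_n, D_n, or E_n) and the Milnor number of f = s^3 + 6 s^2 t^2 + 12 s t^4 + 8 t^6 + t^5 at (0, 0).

Type E8, Milnor number mu = 8.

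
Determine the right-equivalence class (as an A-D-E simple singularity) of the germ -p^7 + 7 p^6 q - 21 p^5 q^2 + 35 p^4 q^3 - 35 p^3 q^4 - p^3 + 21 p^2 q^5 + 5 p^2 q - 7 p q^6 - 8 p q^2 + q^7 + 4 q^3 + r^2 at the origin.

The Hessian of f at 0 is [[0, 0, 0], [0, 0, 0], [0, 0, 2]] with rank 1, so corank 2. A Groebner basis of the Jacobian ideal J(f) in C{p,q,r} is {-p*q/7 + q^6 + 2*q^2/7, p*q^2 - 2*q^3, p^2 - 3*p*q + 2*q^2, r}; counting standard monomials gives mu = 8. Corank 2; j^3 = -(p - 2*q)^2*(p - q) has shape L^2 M (L != M), so D-series; mu = 8 gives D_8.

D_8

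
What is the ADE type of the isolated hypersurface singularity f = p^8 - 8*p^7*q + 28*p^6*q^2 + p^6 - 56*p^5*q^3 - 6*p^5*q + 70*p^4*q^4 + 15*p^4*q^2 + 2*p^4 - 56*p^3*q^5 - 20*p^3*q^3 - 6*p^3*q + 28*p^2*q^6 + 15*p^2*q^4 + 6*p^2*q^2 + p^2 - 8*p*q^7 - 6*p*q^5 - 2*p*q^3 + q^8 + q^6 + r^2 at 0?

The Hessian of f at 0 has rank 2. Corank 1: A-series; mu = 7 gives A_7.

A7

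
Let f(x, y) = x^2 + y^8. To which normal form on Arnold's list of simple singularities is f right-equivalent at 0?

The Hessian of f at 0 has rank 1. Corank 1: A-series; mu = 7 gives A_7.

A_7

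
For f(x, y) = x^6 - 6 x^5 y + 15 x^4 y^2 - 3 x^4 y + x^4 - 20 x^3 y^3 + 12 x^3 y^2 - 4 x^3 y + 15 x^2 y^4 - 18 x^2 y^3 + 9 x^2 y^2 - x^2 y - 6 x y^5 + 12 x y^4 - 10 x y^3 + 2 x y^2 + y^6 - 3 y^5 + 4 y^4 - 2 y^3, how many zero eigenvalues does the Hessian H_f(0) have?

2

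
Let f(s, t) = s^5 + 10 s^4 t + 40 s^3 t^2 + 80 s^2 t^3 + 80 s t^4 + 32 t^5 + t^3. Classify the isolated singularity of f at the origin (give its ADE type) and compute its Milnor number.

The Hessian of f at 0 is [[0, 0], [0, 0]] with rank 0, so corank 2. A Groebner basis of the Jacobian ideal J(f) in C{s,t} is {s^4 + 8*s^3*t, t^2}; counting standard monomials gives mu = 8. Corank 2; j^3 = t^3 is a perfect cube, so E-series; the 5-jet and mu = 8 give E_8.

Type E_{8}, Milnor number mu = 8.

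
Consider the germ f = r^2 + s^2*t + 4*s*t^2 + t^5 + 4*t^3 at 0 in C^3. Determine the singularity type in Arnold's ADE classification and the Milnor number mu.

The Hessian of f at 0 is [[0, 0, 0], [0, 0, 0], [0, 0, 2]] with rank 1, so corank 2. A Groebner basis of the Jacobian ideal J(f) in C{s,t,r} is {s^2/5 + t^4 - 4*t^2/5, s^3 + 8*t^3, s*t + 2*t^2, r}; counting standard monomials gives mu = 6. Corank 2; j^3 = t*(s + 2*t)^2 has shape L^2 M (L != M), so D-series; mu = 6 gives D_6.

Type D_{6}, Milnor number mu = 6.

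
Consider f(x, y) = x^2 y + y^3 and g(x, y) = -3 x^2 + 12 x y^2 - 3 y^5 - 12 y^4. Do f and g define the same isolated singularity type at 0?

No.

The Hessian of f at 0 has rank 0. Corank 2; j^3 = y*(x^2 + y^2) splits into three distinct lines over C (the quadratic factor has nonzero discriminant), so D_4. The Hessian of g at 0 has rank 1. Corank 1: A-series; mu = 4 gives A_4. f is D_4 but g is A_4, hence not right-equivalent.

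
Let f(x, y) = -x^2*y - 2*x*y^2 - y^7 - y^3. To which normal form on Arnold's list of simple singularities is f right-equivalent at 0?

The Hessian of f at 0 is [[0, 0], [0, 0]] with rank 0, so corank 2. A Groebner basis of the Jacobian ideal J(f) in C{x,y} is {x^2/7 + y^6 - y^2/7, x^3 + y^3, x*y + y^2}; counting standard monomials gives mu = 8. Corank 2; j^3 = -y*(x + y)^2 has shape L^2 M (L != M), so D-series; mu = 8 gives D_8.

D_8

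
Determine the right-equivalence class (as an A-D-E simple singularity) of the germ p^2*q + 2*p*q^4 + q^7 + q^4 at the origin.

The Hessian of f at 0 has rank 0. Corank 2; j^3 = p^2*q has shape L^2 M (L != M), so D-series; mu = 5 gives D_5.

D_5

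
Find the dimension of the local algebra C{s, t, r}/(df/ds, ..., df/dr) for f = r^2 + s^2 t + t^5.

6

The Hessian of f at 0 is [[0, 0, 0], [0, 0, 0], [0, 0, 2]] with rank 1, so corank 2. A Groebner basis of the Jacobian ideal J(f) in C{s,t,r} is {s^2/5 + t^4, s^3, s*t, r}; counting standard monomials gives mu = 6. Corank 2; j^3 = s^2*t has shape L^2 M (L != M), so D-series; mu = 6 gives D_6.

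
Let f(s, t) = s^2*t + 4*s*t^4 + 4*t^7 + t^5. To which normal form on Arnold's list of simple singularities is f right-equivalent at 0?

The Hessian of f at 0 has rank 0. Corank 2; j^3 = s^2*t has shape L^2 M (L != M), so D-series; mu = 6 gives D_6.

D6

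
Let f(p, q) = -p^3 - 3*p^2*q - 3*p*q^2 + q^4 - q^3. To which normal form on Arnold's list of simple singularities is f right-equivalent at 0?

The Hessian of f at 0 is [[0, 0], [0, 0]] with rank 0, so corank 2. A Groebner basis of the Jacobian ideal J(f) in C{p,q} is {q^3, p^2 + 2*p*q + q^2}; counting standard monomials gives mu = 6. Corank 2; j^3 = -(p + q)^3 is a perfect cube, so E-series; the 4-jet and mu = 6 give E_6.

E_{6}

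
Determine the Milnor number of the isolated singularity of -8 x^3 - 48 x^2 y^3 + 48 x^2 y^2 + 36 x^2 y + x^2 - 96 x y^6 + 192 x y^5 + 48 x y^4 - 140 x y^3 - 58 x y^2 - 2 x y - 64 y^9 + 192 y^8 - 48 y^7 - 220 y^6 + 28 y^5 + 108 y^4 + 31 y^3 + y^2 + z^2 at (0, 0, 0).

The Hessian of f at 0 has rank 2. Corank 1: A-series; mu = 2 gives A_2.

2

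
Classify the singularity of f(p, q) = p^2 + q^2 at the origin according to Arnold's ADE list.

A_1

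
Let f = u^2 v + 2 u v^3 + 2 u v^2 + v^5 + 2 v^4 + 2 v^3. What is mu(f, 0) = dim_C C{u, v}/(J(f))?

The Hessian of f at 0 has rank 0. Corank 2; j^3 = v*(u^2 + 2*u*v + 2*v^2) splits into three distinct lines over C (the quadratic factor has nonzero discriminant), so D_4.

4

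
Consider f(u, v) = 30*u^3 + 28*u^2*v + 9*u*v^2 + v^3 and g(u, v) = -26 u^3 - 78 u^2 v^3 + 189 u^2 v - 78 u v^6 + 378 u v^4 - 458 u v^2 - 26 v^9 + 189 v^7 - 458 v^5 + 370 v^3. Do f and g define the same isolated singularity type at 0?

Yes.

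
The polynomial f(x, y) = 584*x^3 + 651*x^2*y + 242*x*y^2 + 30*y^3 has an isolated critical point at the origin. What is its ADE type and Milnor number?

The Hessian of f at 0 is [[0, 0], [0, 0]] with rank 0, so corank 2. A Groebner basis of the Jacobian ideal J(f) in C{x,y} is {y^3, x^2 - 26*y^2/183, x*y + 23*y^2/61}; counting standard monomials gives mu = 4. Corank 2; j^3 = (8*x + 3*y)*(73*x^2 + 54*x*y + 10*y^2) splits into three distinct lines over C (the quadratic factor has nonzero discriminant), so D_4.

Type D_4, Milnor number mu = 4.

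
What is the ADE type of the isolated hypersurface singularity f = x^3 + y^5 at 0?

E_{8}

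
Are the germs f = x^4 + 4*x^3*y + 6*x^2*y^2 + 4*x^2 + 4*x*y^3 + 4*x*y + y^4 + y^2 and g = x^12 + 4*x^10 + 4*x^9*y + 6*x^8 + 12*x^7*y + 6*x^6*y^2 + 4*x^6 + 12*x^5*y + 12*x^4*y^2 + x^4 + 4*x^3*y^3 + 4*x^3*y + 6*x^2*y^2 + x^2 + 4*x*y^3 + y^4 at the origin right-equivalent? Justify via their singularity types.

The Hessian of f at 0 has rank 1. Corank 1: A-series; mu = 3 gives A_3. The Hessian of g at 0 has rank 1. Corank 1: A-series; mu = 3 gives A_3. Both have type A_3, hence right-equivalent.

Yes.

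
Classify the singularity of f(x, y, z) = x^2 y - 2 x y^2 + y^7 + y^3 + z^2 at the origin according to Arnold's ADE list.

D_{8}

The Hessian of f at 0 has rank 1. Corank 2; j^3 = y*(x - y)^2 has shape L^2 M (L != M), so D-series; mu = 8 gives D_8.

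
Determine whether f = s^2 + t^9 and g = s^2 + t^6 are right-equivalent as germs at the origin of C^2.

No.

The Hessian of f at 0 has rank 1. Corank 1: A-series; mu = 8 gives A_8. The Hessian of g at 0 has rank 1. Corank 1: A-series; mu = 5 gives A_5. f is A_8 but g is A_5, hence not right-equivalent.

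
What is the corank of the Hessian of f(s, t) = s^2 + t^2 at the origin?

The Hessian at 0 is [[2, 0], [0, 2]] of rank 2; hence corank 0.

0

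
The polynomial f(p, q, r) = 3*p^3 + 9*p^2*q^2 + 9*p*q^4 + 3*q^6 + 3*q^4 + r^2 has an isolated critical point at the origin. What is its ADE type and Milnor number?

The Hessian of f at 0 has rank 1. Corank 2; j^3 = 3*p^3 is a perfect cube, so E-series; the 4-jet and mu = 6 give E_6.

Type E_6, Milnor number mu = 6.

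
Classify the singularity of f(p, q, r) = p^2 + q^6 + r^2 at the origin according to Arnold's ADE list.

A_5

The Hessian of f at 0 has rank 2. Corank 1: A-series; mu = 5 gives A_5.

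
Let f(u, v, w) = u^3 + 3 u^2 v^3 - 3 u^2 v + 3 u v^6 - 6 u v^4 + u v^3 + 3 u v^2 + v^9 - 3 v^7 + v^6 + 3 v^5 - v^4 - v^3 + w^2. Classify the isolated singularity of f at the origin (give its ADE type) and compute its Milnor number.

Type E7, Milnor number mu = 7.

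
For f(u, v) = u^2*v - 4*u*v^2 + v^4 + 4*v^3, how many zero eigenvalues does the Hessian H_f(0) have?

2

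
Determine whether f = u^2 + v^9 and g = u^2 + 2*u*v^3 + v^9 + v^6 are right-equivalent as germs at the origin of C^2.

Yes.

The Hessian of f at 0 has rank 1. Corank 1: A-series; mu = 8 gives A_8. The Hessian of g at 0 has rank 1. Corank 1: A-series; mu = 8 gives A_8. Both have type A_8, hence right-equivalent.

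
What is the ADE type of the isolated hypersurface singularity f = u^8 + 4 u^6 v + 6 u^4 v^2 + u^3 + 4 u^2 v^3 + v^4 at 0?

E_6

The Hessian of f at 0 has rank 0. Corank 2; j^3 = u^3 is a perfect cube, so E-series; the 4-jet and mu = 6 give E_6.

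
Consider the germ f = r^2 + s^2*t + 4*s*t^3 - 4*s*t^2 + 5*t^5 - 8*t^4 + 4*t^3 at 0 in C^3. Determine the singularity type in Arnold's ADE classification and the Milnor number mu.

Type D_{6}, Milnor number mu = 6.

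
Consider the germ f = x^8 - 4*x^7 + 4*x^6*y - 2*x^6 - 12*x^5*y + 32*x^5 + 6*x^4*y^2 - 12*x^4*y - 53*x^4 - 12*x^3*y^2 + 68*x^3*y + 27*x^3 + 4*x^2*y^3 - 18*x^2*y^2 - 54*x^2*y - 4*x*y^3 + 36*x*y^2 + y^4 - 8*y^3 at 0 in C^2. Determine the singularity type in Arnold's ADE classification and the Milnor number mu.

Type E_6, Milnor number mu = 6.

The Hessian of f at 0 has rank 0. Corank 2; j^3 = (3*x - 2*y)^3 is a perfect cube, so E-series; the 4-jet and mu = 6 give E_6.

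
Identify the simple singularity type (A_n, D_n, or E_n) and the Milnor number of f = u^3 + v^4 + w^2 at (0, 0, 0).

Type E6, Milnor number mu = 6.

The Hessian of f at 0 has rank 1. Corank 2; j^3 = u^3 is a perfect cube, so E-series; the 4-jet and mu = 6 give E_6.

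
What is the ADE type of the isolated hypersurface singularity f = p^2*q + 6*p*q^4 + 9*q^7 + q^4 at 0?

D_{5}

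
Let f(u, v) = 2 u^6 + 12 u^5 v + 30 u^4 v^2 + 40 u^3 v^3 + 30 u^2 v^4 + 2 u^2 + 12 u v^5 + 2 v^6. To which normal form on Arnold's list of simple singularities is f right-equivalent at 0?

A5

The Hessian of f at 0 has rank 1. Corank 1: A-series; mu = 5 gives A_5.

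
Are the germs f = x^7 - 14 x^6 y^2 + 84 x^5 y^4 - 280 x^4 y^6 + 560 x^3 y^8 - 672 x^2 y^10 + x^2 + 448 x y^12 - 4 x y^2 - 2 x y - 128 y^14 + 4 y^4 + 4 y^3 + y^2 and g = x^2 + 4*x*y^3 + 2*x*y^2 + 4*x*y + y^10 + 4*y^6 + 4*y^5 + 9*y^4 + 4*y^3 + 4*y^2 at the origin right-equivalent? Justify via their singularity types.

The Hessian of f at 0 is [[2, -2], [-2, 2]] with rank 1, so corank 1. A Groebner basis of the Jacobian ideal J(f) in C{x,y} is {x^3 - 3*x^2*y + 3*x^2/2 - 2*x*y + x/4 - y/4, -x/2 + y^2 + y/2}; counting standard monomials gives mu = 6. Corank 1: A-series; mu = 6 gives A_6. The Hessian of g at 0 is [[2, 4], [4, 8]] with rank 1, so corank 1. A Groebner basis of the Jacobian ideal J(g) in C{x,y} is {x^4 + 145*x^3/12 + 517*x^2*y/8 - 533*x^2/48 + 4961*x*y^2/48 - 1771*x*y/48 - 2515*x/96 - 5335*y^2/96 - 2515*y/48, x^3*y - 5*x^3/2 - 25*x^2*y/2 + 35*x^2/8 - 16*x*y^2 + 219*x*y/16 + 93*x/32 + 409*y^2/32 + 93*y/16, x^3/3 + x^2*y^2 + 3*x^2*y/2 - 5*x^2/3 + 5*x*y^2/12 - 113*x*y/24 + 13*x/48 - 119*y^2/48 + 13*y/24, x/2 + y^3 + y^2/2 + y}; counting standard monomials gives mu = 9. Corank 1: A-series; mu = 9 gives A_9. f is A_6 but g is A_9, hence not right-equivalent.

No.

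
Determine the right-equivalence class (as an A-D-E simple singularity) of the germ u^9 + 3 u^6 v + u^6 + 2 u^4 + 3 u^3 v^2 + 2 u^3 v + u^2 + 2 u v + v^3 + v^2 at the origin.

A_2

The Hessian of f at 0 is [[2, 2], [2, 2]] with rank 1, so corank 1. A Groebner basis of the Jacobian ideal J(f) in C{u,v} is {v^2, u + v}; counting standard monomials gives mu = 2. Corank 1: A-series; mu = 2 gives A_2.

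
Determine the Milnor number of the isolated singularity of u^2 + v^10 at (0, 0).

9

The Hessian of f at 0 has rank 1. Corank 1: A-series; mu = 9 gives A_9.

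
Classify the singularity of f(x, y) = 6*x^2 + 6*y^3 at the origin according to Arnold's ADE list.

A2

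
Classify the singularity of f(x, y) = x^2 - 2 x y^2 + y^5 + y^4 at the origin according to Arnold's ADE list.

The Hessian of f at 0 has rank 1. Corank 1: A-series; mu = 4 gives A_4.

A_{4}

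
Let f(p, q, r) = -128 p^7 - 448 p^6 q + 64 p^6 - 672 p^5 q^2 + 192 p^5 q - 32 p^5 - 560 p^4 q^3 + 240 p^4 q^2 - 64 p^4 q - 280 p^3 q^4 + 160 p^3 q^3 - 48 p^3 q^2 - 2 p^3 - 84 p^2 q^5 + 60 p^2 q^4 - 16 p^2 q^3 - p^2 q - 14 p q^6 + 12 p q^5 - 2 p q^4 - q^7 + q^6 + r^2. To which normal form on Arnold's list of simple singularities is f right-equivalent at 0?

The Hessian of f at 0 has rank 1. Corank 2; j^3 = -p^2*(2*p + q) has shape L^2 M (L != M), so D-series; mu = 7 gives D_7.

D7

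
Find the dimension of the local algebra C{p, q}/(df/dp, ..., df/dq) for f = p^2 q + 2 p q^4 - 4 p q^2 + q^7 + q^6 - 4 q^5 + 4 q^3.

7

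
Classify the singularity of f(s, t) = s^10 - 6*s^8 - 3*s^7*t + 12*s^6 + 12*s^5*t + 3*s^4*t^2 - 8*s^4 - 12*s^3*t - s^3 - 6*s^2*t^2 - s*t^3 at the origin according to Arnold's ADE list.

E_{7}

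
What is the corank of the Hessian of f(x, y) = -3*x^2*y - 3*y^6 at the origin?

2

The Hessian at 0 is [[0, 0], [0, 0]] of rank 0; hence corank 2.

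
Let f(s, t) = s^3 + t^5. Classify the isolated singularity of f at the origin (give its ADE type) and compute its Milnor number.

Type E_{8}, Milnor number mu = 8.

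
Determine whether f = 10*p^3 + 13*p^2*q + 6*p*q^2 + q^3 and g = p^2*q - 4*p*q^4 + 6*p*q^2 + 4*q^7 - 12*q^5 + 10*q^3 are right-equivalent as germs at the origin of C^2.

Yes.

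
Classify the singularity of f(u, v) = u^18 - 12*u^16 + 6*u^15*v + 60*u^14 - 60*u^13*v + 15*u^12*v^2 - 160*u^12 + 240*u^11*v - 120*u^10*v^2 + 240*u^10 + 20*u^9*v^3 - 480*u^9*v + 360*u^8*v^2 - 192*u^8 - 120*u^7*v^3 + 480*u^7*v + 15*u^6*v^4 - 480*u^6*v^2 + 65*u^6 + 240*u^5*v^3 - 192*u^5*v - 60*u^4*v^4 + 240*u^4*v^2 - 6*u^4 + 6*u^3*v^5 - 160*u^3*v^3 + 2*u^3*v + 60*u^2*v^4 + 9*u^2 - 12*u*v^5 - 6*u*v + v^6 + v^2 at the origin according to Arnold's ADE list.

A5

The Hessian of f at 0 has rank 1. Corank 1: A-series; mu = 5 gives A_5.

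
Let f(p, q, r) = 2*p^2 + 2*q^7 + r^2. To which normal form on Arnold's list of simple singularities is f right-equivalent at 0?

A6

The Hessian of f at 0 has rank 2. Corank 1: A-series; mu = 6 gives A_6.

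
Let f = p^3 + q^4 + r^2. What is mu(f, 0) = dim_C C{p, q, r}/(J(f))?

6

The Hessian of f at 0 is [[0, 0, 0], [0, 0, 0], [0, 0, 2]] with rank 1, so corank 2. A Groebner basis of the Jacobian ideal J(f) in C{p,q,r} is {q^3, p^2, r}; counting standard monomials gives mu = 6. Corank 2; j^3 = p^3 is a perfect cube, so E-series; the 4-jet and mu = 6 give E_6.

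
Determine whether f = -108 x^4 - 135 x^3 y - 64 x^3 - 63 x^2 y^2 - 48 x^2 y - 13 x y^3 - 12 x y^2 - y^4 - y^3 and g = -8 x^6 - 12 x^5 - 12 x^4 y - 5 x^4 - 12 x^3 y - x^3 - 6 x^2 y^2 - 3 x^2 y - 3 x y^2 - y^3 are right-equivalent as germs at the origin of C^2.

No.

The Hessian of f at 0 has rank 0. Corank 2; j^3 = -(4*x + y)^3 is a perfect cube, so E-series; the 4-jet and mu = 7 give E_7. The Hessian of g at 0 has rank 0. Corank 2; j^3 = -(x + y)^3 is a perfect cube, so E-series; the 4-jet and mu = 6 give E_6. f is E_7 but g is E_6, hence not right-equivalent.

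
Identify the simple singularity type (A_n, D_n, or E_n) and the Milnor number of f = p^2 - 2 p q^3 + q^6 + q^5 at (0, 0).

Type A_{4}, Milnor number mu = 4.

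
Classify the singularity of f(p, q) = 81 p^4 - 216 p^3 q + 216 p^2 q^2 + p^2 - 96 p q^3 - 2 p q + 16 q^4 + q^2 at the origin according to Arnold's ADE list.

A3

The Hessian of f at 0 has rank 1. Corank 1: A-series; mu = 3 gives A_3.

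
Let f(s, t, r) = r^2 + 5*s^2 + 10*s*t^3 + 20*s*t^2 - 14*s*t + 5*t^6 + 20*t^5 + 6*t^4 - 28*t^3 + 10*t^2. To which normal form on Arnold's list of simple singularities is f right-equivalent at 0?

The Hessian of f at 0 has rank 3. Corank 0: nondegenerate Morse point, so A_1.

A_1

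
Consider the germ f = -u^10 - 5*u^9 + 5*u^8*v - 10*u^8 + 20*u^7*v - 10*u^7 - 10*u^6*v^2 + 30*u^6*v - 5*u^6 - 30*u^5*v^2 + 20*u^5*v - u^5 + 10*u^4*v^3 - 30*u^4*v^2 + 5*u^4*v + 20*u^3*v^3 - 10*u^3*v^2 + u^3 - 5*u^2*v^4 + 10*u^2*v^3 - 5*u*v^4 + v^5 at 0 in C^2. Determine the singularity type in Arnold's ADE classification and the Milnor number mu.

The Hessian of f at 0 has rank 0. Corank 2; j^3 = u^3 is a perfect cube, so E-series; the 5-jet and mu = 8 give E_8.

Type E_{8}, Milnor number mu = 8.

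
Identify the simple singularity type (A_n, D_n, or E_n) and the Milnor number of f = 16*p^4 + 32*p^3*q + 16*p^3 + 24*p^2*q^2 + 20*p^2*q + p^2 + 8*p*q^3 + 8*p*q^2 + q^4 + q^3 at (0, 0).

Type A2, Milnor number mu = 2.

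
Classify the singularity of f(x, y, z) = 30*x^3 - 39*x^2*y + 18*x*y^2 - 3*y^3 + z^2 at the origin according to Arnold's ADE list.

D4

The Hessian of f at 0 has rank 1. Corank 2; j^3 = 3*(2*x - y)*(5*x^2 - 4*x*y + y^2) splits into three distinct lines over C (the quadratic factor has nonzero discriminant), so D_4.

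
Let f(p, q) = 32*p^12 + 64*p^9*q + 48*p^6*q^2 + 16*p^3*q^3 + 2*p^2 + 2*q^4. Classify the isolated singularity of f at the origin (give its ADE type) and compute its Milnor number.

Type A_{3}, Milnor number mu = 3.

The Hessian of f at 0 is [[4, 0], [0, 0]] with rank 1, so corank 1. A Groebner basis of the Jacobian ideal J(f) in C{p,q} is {q^3, p}; counting standard monomials gives mu = 3. Corank 1: A-series; mu = 3 gives A_3.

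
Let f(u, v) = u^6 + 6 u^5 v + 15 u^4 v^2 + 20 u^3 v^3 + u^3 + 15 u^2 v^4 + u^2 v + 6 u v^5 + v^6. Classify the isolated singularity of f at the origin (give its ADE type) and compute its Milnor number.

Type D_7, Milnor number mu = 7.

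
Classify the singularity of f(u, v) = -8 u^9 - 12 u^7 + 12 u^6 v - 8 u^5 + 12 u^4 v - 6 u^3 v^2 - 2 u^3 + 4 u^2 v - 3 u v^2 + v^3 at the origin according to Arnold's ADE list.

D_4

The Hessian of f at 0 is [[0, 0], [0, 0]] with rank 0, so corank 2. A Groebner basis of the Jacobian ideal J(f) in C{u,v} is {v^3, u^2 - 3*v^2/2, u*v - 3*v^2/2}; counting standard monomials gives mu = 4. Corank 2; j^3 = -(u - v)*(2*u^2 - 2*u*v + v^2) splits into three distinct lines over C (the quadratic factor has nonzero discriminant), so D_4.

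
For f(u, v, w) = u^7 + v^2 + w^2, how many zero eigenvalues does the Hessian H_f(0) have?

1

Hessian at 0 has rank 2.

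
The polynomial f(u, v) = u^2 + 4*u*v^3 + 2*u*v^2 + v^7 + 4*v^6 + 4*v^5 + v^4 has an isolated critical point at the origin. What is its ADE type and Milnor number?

The Hessian of f at 0 has rank 1. Corank 1: A-series; mu = 6 gives A_6.

Type A_6, Milnor number mu = 6.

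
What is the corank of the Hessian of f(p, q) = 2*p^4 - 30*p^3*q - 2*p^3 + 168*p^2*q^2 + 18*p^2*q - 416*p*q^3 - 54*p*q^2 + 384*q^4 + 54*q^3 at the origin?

2

Hessian at 0 has rank 0.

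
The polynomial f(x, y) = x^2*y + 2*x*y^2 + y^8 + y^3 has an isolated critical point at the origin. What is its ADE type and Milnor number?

Type D_{9}, Milnor number mu = 9.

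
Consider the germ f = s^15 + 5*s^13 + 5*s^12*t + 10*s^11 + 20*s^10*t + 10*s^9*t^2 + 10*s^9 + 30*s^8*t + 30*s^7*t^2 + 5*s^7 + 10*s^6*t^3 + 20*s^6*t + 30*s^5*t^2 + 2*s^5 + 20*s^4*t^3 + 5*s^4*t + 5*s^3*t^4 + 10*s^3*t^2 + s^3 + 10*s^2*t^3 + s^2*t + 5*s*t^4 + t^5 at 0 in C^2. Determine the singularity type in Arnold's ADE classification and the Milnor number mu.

Type D6, Milnor number mu = 6.

The Hessian of f at 0 has rank 0. Corank 2; j^3 = s^2*(s + t) has shape L^2 M (L != M), so D-series; mu = 6 gives D_6.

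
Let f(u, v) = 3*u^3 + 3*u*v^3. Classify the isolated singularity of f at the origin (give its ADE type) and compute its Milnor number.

The Hessian of f at 0 has rank 0. Corank 2; j^3 = 3*u^3 is a perfect cube, so E-series; the 4-jet and mu = 7 give E_7.

Type E_7, Milnor number mu = 7.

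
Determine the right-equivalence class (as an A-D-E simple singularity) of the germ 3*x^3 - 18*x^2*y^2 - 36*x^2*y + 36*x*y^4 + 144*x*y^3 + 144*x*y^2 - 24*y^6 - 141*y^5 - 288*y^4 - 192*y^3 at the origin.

E_8

The Hessian of f at 0 is [[0, 0], [0, 0]] with rank 0, so corank 2. A Groebner basis of the Jacobian ideal J(f) in C{x,y} is {y^4, x^3 - 12*x^2*y + 12*x^2 - 96*x*y + 128*y^3 + 192*y^2, -x^2/4 + x*y^2 + 2*x*y - 4*y^3 - 4*y^2}; counting standard monomials gives mu = 8. Corank 2; j^3 = 3*(x - 4*y)^3 is a perfect cube, so E-series; the 5-jet and mu = 8 give E_8.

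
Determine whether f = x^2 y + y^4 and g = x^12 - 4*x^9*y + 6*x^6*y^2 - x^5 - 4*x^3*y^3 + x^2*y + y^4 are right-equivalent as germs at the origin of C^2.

The Hessian of f at 0 is [[0, 0], [0, 0]] with rank 0, so corank 2. A Groebner basis of the Jacobian ideal J(f) in C{x,y} is {x^3, x^2/4 + y^3, x*y}; counting standard monomials gives mu = 5. Corank 2; j^3 = x^2*y has shape L^2 M (L != M), so D-series; mu = 5 gives D_5. The Hessian of g at 0 is [[0, 0], [0, 0]] with rank 0, so corank 2. A Groebner basis of the Jacobian ideal J(g) in C{x,y} is {x^3, x^2/4 + y^3, x*y}; counting standard monomials gives mu = 5. Corank 2; j^3 = x^2*y has shape L^2 M (L != M), so D-series; mu = 5 gives D_5. Both have type D_5, hence right-equivalent.

Yes.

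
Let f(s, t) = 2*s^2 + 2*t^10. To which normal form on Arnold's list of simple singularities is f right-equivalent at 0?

The Hessian of f at 0 is [[4, 0], [0, 0]] with rank 1, so corank 1. A Groebner basis of the Jacobian ideal J(f) in C{s,t} is {t^9, s}; counting standard monomials gives mu = 9. Corank 1: A-series; mu = 9 gives A_9.

A_9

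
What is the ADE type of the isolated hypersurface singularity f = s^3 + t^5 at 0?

The Hessian of f at 0 has rank 0. Corank 2; j^3 = s^3 is a perfect cube, so E-series; the 5-jet and mu = 8 give E_8.

E_8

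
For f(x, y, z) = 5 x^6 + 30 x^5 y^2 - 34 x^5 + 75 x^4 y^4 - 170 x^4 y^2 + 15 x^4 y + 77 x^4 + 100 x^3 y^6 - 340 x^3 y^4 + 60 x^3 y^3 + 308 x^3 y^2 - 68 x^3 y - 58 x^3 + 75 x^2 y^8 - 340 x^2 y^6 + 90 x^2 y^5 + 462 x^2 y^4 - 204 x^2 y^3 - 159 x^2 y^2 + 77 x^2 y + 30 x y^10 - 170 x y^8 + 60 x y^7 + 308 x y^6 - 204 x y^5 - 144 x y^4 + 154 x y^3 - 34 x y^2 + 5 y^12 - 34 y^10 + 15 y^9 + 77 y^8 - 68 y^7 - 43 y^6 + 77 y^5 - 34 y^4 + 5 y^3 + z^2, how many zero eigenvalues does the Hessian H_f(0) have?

The Hessian at 0 is [[0, 0, 0], [0, 0, 0], [0, 0, 2]] of rank 1; hence corank 2.

2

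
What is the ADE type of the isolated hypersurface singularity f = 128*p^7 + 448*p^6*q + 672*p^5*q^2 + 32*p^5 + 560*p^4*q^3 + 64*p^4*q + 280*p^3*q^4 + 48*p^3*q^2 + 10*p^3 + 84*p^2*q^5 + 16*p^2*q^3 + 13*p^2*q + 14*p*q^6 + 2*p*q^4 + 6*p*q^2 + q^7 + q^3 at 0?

The Hessian of f at 0 has rank 0. Corank 2; j^3 = (2*p + q)*(5*p^2 + 4*p*q + q^2) splits into three distinct lines over C (the quadratic factor has nonzero discriminant), so D_4.

D_4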